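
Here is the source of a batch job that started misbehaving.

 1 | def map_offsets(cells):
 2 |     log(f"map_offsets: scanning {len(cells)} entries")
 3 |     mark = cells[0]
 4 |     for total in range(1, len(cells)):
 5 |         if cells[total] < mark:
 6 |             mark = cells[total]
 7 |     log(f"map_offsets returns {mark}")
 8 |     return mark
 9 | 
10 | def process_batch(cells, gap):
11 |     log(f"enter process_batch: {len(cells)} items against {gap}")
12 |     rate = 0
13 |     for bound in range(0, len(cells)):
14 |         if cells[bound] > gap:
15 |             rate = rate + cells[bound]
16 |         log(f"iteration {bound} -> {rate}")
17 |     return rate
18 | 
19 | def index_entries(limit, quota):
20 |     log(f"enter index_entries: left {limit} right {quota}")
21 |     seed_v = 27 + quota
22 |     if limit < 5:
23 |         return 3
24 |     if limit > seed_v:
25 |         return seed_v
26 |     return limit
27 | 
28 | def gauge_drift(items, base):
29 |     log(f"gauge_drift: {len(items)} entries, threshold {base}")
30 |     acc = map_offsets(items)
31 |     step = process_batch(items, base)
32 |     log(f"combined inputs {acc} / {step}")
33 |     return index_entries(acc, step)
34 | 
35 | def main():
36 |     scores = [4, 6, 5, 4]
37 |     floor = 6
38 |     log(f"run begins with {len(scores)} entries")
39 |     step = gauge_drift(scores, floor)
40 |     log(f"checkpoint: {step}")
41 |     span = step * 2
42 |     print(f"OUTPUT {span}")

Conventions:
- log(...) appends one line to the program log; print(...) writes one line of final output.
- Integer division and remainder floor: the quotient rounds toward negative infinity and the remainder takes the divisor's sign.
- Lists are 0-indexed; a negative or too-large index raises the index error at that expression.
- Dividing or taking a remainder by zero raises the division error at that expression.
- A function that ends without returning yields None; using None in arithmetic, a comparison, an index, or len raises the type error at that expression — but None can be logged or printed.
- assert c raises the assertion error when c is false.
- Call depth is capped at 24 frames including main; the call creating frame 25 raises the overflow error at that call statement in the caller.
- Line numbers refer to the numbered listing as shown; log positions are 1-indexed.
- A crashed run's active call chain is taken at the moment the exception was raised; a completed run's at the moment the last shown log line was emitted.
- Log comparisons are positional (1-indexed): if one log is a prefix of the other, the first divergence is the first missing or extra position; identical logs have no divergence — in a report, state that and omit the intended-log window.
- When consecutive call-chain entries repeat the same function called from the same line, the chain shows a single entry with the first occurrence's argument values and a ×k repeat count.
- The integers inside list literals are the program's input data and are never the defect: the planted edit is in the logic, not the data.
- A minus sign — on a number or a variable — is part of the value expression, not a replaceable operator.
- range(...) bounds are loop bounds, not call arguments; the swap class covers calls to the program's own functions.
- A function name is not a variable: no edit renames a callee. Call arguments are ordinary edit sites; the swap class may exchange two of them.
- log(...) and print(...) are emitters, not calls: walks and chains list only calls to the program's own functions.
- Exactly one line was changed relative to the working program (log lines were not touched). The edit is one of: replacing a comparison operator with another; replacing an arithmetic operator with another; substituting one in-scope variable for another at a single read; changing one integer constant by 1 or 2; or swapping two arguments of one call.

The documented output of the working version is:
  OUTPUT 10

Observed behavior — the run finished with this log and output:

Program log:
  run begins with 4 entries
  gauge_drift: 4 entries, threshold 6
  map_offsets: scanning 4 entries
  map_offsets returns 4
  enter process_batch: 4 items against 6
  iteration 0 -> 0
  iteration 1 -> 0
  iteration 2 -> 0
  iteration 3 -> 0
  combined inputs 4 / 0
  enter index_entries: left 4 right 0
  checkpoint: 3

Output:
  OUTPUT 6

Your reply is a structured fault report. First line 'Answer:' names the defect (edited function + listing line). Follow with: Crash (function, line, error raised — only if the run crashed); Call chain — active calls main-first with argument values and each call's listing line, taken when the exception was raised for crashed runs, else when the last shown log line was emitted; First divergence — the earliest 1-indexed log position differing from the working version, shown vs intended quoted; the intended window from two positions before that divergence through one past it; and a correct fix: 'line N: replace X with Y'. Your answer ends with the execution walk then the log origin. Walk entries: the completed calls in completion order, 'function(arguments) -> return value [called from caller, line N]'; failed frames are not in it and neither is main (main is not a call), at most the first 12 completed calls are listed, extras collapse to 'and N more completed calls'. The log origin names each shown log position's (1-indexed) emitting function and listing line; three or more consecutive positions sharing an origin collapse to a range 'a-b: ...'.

Answer: the defect is in index_entries at line 23.
Key fact: The log first diverges at position 12: the faulty run prints 'checkpoint: 3' where the working version prints 'checkpoint: 5'.
Call chain: main.
First divergence: at position 12 the run shows 'checkpoint: 3' where the working version logs 'checkpoint: 5'.
Intended log window:
  10: combined inputs 4 / 0
  11: enter index_entries: left 4 right 0
  12: checkpoint: 5
Execution walk:
  map_offsets([4, 6, 5, 4]) -> 4  [called from gauge_drift, line 30]
  process_batch([4, 6, 5, 4], 6) -> 0  [called from gauge_drift, line 31]
  index_entries(4, 0) -> 3  [called from gauge_drift, line 33]
  gauge_drift([4, 6, 5, 4], 6) -> 3  [called from main, line 39]
Log origins:
  1: from main, line 38
  2: from gauge_drift, line 29
  3: from map_offsets, line 2
  4: from map_offsets, line 7
  5: from process_batch, line 11
  6-9: from process_batch, line 16
  10: from gauge_drift, line 32
  11: from index_entries, line 20
  12: from main, line 40
A correct fix: line 23: replace `3` with `5`.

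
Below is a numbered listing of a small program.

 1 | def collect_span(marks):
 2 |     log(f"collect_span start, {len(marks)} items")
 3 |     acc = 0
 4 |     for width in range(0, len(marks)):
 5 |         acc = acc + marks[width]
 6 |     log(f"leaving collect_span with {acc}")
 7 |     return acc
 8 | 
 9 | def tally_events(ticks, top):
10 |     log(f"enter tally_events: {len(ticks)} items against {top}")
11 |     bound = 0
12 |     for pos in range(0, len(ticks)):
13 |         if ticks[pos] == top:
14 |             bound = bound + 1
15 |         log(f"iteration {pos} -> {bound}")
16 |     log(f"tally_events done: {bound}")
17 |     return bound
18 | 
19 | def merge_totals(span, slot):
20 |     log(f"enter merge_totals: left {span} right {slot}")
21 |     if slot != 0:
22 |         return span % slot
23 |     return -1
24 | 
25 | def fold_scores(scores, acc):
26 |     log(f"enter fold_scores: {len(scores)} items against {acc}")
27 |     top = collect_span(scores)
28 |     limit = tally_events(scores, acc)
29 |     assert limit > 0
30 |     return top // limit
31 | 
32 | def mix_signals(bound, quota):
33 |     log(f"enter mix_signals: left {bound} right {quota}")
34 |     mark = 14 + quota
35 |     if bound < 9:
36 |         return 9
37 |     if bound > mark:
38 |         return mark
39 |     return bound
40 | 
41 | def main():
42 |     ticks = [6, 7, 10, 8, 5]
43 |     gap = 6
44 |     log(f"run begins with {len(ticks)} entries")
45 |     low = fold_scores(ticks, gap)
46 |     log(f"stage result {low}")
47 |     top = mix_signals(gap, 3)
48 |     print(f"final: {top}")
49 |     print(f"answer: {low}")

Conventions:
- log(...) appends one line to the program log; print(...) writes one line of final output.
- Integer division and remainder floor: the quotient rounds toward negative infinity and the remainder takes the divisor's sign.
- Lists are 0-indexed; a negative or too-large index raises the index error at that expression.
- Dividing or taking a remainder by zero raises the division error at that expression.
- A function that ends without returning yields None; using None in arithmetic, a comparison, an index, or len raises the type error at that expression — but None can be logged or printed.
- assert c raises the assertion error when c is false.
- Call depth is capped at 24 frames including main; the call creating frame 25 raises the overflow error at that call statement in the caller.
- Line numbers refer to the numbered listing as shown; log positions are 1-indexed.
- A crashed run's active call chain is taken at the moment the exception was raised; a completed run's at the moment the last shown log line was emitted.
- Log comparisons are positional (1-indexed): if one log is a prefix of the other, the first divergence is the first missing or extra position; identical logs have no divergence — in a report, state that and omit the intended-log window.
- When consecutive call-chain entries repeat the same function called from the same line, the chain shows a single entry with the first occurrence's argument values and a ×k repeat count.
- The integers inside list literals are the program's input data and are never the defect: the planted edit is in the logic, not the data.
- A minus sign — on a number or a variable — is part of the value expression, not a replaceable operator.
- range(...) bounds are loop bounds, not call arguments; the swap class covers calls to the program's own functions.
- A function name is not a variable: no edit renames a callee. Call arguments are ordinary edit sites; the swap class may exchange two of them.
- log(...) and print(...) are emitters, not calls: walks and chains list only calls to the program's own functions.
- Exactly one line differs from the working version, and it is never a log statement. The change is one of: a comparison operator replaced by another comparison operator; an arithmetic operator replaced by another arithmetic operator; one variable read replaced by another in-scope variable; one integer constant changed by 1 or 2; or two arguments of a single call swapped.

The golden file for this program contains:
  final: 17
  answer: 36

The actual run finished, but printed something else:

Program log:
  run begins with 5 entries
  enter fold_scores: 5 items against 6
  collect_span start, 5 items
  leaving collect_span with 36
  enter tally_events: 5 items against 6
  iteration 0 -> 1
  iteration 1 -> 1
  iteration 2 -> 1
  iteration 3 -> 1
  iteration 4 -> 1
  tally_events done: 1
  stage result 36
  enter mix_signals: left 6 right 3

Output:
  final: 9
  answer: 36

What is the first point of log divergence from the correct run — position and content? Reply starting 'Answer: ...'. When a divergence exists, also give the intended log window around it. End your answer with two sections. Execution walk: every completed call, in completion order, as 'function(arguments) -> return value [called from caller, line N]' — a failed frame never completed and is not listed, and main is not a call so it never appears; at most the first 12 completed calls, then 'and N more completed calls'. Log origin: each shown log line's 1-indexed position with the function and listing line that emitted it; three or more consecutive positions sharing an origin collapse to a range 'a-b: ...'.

Answer: position 13 — shown 'enter mix_signals: left 6 right 3', intended 'enter mix_signals: left 36 right 3'.
Intended log window:
  11: tally_events done: 1
  12: stage result 36
  13: enter mix_signals: left 36 right 3
Execution walk:
  collect_span([6, 7, 10, 8, 5]) -> 36  [called from fold_scores, line 27]
  tally_events([6, 7, 10, 8, 5], 6) -> 1  [called from fold_scores, line 28]
  fold_scores([6, 7, 10, 8, 5], 6) -> 36  [called from main, line 45]
  mix_signals(6, 3) -> 9  [called from main, line 47]
Log line origins:
  1: logged in main at line 44
  2: logged in fold_scores at line 26
  3: logged in collect_span at line 2
  4: logged in collect_span at line 6
  5: logged in tally_events at line 10
  6-10: logged in tally_events at line 15
  11: logged in tally_events at line 16
  12: logged in main at line 46
  13: logged in mix_signals at line 33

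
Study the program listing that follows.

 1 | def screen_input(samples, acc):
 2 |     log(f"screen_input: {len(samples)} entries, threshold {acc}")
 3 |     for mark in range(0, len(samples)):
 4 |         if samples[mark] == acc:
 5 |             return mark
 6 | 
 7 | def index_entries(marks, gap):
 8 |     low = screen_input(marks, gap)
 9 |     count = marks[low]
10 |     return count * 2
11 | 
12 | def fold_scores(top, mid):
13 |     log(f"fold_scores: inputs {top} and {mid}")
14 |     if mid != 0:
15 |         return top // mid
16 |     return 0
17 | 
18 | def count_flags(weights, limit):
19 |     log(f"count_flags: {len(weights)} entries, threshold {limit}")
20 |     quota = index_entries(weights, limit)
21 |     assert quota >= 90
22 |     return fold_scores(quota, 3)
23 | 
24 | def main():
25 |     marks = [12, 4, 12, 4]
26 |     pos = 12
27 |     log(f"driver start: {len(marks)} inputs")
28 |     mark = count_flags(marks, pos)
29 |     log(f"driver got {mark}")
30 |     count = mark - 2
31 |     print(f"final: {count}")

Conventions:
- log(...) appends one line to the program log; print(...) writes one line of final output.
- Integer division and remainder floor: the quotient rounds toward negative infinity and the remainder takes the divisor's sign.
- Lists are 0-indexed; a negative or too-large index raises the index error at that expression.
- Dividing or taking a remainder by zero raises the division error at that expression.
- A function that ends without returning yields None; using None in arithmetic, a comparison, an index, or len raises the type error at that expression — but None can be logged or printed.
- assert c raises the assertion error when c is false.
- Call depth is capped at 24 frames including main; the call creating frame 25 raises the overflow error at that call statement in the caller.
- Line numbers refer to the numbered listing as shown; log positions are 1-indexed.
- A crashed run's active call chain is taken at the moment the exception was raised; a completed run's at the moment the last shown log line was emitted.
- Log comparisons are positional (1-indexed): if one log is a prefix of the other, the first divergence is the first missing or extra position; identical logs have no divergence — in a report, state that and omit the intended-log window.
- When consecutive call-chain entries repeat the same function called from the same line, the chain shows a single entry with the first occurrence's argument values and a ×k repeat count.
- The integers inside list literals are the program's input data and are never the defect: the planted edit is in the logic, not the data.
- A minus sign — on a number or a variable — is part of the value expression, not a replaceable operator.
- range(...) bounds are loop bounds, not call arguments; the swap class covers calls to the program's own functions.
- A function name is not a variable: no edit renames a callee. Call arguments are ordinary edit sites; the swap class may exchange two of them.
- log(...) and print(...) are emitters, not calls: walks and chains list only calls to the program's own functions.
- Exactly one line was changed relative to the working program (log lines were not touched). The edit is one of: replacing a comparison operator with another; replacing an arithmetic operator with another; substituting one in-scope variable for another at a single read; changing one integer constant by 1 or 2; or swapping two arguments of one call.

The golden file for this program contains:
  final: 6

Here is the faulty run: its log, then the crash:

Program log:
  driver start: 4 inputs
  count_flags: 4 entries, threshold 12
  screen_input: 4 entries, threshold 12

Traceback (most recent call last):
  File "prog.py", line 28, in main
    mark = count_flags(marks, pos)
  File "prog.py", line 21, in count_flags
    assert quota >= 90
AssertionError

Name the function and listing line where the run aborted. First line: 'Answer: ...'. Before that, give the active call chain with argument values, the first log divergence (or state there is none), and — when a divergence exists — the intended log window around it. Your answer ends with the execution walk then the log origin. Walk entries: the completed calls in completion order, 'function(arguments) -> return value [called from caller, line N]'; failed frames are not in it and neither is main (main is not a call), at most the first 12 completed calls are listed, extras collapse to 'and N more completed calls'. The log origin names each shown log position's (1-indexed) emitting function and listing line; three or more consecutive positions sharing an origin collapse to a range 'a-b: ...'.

Answer: the error was raised in count_flags, line 21.
Key fact: The log ends early — 3 lines, where the working version next logs 'fold_scores: inputs 24 and 3'.
Call chain: main -> count_flags([12, 4, 12, 4], 12) (called at line 28).
First divergence: position 4; the shown log stops at 3 lines while the working version next logs 'fold_scores: inputs 24 and 3'.
Intended log window:
  2: count_flags: 4 entries, threshold 12
  3: screen_input: 4 entries, threshold 12
  4: fold_scores: inputs 24 and 3
  5: driver got 8
Execution walk:
  screen_input([12, 4, 12, 4], 12) -> 0  [called from index_entries, line 8]
  index_entries([12, 4, 12, 4], 12) -> 24  [called from count_flags, line 20]
Origin of each log line:
  1 — main, line 27
  2 — count_flags, line 19
  3 — screen_input, line 2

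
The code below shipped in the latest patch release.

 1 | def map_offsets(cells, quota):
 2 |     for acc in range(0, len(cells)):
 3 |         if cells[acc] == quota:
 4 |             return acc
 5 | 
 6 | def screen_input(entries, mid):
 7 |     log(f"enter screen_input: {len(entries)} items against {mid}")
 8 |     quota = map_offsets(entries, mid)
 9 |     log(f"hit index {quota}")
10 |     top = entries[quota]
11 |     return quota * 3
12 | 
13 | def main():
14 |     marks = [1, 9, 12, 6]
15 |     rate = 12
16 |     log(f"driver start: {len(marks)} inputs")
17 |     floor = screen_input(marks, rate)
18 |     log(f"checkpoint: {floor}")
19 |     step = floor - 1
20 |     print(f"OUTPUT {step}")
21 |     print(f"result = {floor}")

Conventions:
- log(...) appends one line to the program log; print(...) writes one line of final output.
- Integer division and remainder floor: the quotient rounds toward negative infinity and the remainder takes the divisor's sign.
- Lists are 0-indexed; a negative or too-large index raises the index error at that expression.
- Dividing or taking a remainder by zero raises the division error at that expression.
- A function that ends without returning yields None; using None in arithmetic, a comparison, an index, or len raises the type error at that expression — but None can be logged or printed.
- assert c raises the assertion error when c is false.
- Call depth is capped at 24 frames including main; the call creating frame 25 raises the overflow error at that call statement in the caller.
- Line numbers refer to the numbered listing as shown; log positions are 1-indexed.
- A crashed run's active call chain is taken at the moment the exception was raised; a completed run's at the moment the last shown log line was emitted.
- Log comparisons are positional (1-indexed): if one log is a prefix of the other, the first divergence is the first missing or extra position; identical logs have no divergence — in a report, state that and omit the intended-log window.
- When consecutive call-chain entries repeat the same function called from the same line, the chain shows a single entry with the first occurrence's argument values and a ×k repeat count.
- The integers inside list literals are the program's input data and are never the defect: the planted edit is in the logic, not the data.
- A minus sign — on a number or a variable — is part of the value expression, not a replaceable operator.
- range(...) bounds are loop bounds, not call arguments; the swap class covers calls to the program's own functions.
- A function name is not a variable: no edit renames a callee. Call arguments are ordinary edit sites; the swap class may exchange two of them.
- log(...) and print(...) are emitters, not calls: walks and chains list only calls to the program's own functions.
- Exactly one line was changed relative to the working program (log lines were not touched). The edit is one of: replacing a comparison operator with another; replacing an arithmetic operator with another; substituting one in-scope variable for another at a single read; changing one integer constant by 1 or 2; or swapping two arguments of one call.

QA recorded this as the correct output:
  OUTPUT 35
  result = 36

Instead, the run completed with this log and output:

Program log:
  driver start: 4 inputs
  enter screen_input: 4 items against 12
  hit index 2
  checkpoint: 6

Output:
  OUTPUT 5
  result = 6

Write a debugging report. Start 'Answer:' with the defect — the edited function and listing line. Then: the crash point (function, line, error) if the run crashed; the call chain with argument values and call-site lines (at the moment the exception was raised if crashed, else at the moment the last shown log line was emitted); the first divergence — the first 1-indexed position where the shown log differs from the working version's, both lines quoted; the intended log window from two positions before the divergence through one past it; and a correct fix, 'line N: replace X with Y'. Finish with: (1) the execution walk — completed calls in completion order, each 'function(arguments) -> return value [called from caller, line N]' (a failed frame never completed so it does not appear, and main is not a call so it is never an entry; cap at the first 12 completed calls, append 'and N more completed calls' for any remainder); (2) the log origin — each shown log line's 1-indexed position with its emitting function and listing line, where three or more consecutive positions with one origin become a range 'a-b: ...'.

Answer: the defect is in screen_input at line 11.
Key fact: At log position 4 the runs split — shown 'checkpoint: 6', but the working version logs 'checkpoint: 36'.
Call chain: main.
First divergence: position 4; shown 'checkpoint: 6' vs intended 'checkpoint: 36'.
Intended log window:
  2: enter screen_input: 4 items against 12
  3: hit index 2
  4: checkpoint: 36
Execution walk:
  map_offsets([1, 9, 12, 6], 12) -> 2  [called from screen_input, line 8]
  screen_input([1, 9, 12, 6], 12) -> 6  [called from main, line 17]
Log origin:
  1: from main, line 16
  2: from screen_input, line 7
  3: from screen_input, line 9
  4: from main, line 18
A correct fix: line 11: replace `quota` with `top`.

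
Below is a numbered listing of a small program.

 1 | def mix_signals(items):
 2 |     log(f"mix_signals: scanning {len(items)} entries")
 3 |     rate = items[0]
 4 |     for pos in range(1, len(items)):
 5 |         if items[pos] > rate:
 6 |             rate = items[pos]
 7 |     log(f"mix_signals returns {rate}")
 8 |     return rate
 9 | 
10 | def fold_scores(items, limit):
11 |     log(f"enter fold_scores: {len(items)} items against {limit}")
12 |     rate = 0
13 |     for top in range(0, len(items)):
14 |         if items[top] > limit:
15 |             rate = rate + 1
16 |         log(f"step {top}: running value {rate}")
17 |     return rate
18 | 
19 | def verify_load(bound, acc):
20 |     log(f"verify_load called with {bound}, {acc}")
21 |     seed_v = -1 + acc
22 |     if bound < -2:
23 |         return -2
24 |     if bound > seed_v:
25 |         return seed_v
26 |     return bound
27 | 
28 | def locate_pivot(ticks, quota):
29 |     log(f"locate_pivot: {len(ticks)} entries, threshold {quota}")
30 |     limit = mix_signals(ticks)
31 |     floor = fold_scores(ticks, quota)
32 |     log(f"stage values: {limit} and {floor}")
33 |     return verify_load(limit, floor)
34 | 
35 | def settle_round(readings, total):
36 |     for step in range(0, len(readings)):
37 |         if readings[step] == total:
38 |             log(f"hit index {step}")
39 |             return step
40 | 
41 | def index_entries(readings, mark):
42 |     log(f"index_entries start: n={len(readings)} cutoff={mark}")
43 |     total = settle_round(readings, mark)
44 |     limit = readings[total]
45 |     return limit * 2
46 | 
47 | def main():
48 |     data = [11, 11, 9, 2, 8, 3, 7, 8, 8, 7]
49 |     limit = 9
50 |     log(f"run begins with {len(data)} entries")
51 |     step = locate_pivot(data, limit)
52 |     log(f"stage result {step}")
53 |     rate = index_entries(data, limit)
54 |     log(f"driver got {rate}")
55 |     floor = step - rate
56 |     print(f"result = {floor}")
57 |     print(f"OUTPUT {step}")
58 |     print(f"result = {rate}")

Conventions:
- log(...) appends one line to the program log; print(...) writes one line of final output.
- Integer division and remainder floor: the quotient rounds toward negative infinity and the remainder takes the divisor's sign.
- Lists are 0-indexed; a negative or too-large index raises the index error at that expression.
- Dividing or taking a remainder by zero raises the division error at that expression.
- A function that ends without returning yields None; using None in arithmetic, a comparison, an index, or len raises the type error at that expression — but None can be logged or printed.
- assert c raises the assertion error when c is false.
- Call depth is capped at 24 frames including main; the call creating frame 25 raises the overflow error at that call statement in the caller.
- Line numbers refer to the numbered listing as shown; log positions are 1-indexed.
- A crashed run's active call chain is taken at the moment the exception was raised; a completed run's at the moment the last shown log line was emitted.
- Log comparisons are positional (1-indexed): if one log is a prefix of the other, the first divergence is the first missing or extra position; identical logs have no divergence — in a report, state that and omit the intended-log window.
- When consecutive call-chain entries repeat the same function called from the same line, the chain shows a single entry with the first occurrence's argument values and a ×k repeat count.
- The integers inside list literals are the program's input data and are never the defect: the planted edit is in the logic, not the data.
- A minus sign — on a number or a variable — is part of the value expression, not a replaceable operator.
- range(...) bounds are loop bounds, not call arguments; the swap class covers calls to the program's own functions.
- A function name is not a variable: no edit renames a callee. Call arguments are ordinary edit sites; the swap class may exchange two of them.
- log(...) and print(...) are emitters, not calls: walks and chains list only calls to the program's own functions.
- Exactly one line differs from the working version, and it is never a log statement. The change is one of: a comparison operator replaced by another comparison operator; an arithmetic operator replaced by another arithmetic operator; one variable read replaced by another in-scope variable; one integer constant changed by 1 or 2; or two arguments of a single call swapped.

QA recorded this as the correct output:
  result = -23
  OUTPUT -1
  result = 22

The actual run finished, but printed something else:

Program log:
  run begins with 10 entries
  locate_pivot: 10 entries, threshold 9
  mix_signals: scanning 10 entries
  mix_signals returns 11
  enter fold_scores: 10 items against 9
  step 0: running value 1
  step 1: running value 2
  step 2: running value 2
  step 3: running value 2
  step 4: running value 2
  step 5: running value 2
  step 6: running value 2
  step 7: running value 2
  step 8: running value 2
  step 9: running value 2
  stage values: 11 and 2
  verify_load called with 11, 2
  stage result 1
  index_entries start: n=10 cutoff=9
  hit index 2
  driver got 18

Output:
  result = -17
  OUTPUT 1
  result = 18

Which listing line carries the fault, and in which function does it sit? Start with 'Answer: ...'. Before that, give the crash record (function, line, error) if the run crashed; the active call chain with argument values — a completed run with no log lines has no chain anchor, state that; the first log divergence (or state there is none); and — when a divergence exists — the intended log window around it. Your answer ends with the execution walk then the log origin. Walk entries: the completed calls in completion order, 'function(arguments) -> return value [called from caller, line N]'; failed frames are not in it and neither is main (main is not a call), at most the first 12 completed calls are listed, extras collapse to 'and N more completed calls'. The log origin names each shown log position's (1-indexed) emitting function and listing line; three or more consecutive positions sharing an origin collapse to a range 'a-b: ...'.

Answer: the defect is in main at line 49.
Core observation: The log first diverges at position 2: the faulty run prints 'locate_pivot: 10 entries, threshold 9' where the working version prints 'locate_pivot: 10 entries, threshold 11'.
Call chain: main.
First divergence: position 2; shown 'locate_pivot: 10 entries, threshold 9' vs intended 'locate_pivot: 10 entries, threshold 11'.
Intended log window:
  1: run begins with 10 entries
  2: locate_pivot: 10 entries, threshold 11
  3: mix_signals: scanning 10 entries
Execution walk:
  mix_signals([11, 11, 9, 2, 8, 3, 7, 8, 8, 7]) -> 11  [called from locate_pivot, line 30]
  fold_scores([11, 11, 9, 2, 8, 3, 7, 8, 8, 7], 9) -> 2  [called from locate_pivot, line 31]
  verify_load(11, 2) -> 1  [called from locate_pivot, line 33]
  locate_pivot([11, 11, 9, 2, 8, 3, 7, 8, 8, 7], 9) -> 1  [called from main, line 51]
  settle_round([11, 11, 9, 2, 8, 3, 7, 8, 8, 7], 9) -> 2  [called from index_entries, line 43]
  index_entries([11, 11, 9, 2, 8, 3, 7, 8, 8, 7], 9) -> 18  [called from main, line 53]
Log line origins:
  1: logged in main at line 50
  2: logged in locate_pivot at line 29
  3: logged in mix_signals at line 2
  4: logged in mix_signals at line 7
  5: logged in fold_scores at line 11
  6-15: logged in fold_scores at line 16
  16: logged in locate_pivot at line 32
  17: logged in verify_load at line 20
  18: logged in main at line 52
  19: logged in index_entries at line 42
  20: logged in settle_round at line 38
  21: logged in main at line 54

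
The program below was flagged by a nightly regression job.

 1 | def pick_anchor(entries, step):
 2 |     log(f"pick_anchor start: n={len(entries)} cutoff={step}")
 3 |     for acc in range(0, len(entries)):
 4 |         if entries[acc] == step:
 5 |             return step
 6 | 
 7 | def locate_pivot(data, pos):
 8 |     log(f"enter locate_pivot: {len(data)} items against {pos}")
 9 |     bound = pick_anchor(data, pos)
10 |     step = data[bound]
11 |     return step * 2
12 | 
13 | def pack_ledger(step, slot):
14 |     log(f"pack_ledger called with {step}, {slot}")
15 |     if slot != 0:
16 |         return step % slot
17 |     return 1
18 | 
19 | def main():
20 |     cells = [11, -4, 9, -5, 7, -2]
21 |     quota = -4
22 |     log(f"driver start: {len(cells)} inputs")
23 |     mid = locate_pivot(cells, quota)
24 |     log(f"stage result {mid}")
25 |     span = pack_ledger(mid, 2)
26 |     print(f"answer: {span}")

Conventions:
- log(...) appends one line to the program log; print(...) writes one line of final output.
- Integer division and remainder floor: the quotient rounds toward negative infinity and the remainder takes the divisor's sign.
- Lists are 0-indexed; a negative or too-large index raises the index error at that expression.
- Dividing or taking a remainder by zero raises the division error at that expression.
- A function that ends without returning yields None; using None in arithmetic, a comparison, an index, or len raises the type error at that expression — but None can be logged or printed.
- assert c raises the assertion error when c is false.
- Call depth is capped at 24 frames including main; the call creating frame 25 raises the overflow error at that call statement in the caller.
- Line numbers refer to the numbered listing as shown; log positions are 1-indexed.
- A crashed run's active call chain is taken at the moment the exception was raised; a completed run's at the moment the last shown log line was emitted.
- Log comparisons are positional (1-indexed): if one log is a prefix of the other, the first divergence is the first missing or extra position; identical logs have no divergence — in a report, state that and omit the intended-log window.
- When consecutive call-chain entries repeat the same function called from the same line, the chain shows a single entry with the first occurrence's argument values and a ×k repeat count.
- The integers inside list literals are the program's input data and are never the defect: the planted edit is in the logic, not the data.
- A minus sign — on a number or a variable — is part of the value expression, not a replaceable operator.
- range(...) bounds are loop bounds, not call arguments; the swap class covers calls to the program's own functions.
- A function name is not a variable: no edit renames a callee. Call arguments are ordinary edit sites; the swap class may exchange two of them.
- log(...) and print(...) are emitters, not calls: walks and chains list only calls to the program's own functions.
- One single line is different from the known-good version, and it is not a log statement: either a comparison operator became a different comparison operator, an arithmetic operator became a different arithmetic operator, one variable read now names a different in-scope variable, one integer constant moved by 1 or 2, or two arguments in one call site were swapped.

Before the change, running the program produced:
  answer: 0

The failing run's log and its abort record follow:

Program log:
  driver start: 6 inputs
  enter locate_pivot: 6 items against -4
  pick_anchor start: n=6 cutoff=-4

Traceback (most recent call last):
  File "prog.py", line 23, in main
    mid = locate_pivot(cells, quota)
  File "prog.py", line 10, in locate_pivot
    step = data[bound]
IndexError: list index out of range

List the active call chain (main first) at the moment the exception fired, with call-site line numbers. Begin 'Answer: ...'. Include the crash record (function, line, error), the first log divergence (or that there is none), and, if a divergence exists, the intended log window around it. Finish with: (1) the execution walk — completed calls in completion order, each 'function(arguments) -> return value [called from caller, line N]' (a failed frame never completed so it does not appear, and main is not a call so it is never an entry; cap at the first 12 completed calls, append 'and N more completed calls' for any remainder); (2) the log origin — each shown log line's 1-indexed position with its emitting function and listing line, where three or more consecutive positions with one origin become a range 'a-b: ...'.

Answer: main -> locate_pivot (called at line 23).
Key observation: The faulty run's log stops after 3 lines; the working version's next line would be 'stage result -8'.
Crash: locate_pivot, line 10, IndexError.
First divergence: position 4 (shown log ended at 3 lines; the working version continues: 'stage result -8').
Intended log window:
  2: enter locate_pivot: 6 items against -4
  3: pick_anchor start: n=6 cutoff=-4
  4: stage result -8
  5: pack_ledger called with -8, 2
Execution walk:
  pick_anchor([11, -4, 9, -5, 7, -2], -4) -> -4  [called from locate_pivot, line 9]
Origin of each log line:
  1 — main, line 22
  2 — locate_pivot, line 8
  3 — pick_anchor, line 2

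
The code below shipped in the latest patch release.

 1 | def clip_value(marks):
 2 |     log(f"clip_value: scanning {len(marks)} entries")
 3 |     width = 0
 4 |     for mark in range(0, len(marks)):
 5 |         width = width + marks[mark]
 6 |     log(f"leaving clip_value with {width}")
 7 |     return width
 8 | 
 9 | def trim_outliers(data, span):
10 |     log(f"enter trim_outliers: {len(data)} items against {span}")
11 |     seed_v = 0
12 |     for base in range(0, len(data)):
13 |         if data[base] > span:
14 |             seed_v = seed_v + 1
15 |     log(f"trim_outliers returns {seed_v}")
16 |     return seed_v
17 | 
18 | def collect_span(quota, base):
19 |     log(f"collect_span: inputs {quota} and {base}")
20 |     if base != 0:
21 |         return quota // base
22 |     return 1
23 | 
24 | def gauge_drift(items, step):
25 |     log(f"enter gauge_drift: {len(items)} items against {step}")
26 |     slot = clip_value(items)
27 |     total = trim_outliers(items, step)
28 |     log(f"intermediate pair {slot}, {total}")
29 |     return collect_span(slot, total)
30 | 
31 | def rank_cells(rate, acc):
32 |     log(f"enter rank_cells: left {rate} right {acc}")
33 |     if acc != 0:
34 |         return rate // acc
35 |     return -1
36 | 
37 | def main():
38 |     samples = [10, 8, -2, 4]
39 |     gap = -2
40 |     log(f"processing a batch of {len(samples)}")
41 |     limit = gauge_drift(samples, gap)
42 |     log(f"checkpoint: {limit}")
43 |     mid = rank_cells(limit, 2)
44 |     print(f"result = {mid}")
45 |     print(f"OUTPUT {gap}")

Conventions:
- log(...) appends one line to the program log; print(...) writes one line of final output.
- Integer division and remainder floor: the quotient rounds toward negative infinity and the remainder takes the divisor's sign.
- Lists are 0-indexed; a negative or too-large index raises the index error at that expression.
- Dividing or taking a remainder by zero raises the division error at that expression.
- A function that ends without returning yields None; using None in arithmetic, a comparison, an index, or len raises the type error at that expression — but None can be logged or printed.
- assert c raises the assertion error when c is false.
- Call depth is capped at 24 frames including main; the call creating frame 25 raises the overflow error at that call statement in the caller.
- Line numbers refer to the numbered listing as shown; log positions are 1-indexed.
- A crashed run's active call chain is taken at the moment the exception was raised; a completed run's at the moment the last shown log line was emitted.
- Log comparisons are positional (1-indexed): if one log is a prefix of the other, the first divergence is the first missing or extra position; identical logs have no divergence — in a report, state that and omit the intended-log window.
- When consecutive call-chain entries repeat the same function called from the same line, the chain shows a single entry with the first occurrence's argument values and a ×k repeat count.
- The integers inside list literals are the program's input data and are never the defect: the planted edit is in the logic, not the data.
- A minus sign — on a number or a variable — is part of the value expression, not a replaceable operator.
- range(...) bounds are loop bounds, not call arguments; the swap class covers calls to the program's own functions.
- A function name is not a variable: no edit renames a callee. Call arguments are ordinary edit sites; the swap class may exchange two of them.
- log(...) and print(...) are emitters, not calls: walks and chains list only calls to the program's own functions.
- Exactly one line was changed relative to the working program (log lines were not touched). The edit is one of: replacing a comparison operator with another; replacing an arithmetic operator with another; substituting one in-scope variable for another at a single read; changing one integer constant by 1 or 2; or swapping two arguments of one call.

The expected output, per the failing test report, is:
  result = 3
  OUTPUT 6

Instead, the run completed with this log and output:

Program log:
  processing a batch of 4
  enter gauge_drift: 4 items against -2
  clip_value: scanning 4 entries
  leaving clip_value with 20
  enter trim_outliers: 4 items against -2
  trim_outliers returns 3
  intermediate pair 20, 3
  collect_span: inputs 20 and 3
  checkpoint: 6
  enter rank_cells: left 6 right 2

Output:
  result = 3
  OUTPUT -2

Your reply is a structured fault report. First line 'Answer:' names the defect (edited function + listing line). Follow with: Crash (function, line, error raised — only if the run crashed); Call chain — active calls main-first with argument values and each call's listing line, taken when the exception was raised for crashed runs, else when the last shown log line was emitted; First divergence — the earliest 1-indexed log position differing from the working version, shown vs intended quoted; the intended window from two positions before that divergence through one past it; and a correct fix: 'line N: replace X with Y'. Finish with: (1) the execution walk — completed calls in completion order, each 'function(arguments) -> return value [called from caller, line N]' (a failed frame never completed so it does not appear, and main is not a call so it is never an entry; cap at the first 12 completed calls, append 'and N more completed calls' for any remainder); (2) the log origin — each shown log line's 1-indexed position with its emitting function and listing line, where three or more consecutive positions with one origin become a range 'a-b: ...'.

Answer: the defect is in main at line 45.
Core observation: The logs agree in full; only the final output differs.
Call chain: main -> rank_cells(6, 2) (called at line 43).
First divergence: none; the two logs match at every position.
Execution walk:
  clip_value([10, 8, -2, 4]) -> 20  [called from gauge_drift, line 26]
  trim_outliers([10, 8, -2, 4], -2) -> 3  [called from gauge_drift, line 27]
  collect_span(20, 3) -> 6  [called from gauge_drift, line 29]
  gauge_drift([10, 8, -2, 4], -2) -> 6  [called from main, line 41]
  rank_cells(6, 2) -> 3  [called from main, line 43]
Log line origins:
  1 — main, line 40
  2 — gauge_drift, line 25
  3 — clip_value, line 2
  4 — clip_value, line 6
  5 — trim_outliers, line 10
  6 — trim_outliers, line 15
  7 — gauge_drift, line 28
  8 — collect_span, line 19
  9 — main, line 42
  10 — rank_cells, line 32
A correct fix: line 45: replace `gap` with `limit`.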